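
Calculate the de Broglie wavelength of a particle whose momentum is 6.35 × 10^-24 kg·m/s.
1.04 × 10^-10 m

Using the de Broglie relation λ = h/p:

λ = h/p
λ = (6.626 × 10^-34 J·s) / (6.35 × 10^-24 kg·m/s)
λ = 1.04 × 10^-10 m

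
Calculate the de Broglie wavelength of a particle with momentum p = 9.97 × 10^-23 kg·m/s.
6.65 × 10^-12 m

Using the de Broglie relation λ = h/p:

λ = h/p
λ = (6.626 × 10^-34 J·s) / (9.97 × 10^-23 kg·m/s)
λ = 6.65 × 10^-12 m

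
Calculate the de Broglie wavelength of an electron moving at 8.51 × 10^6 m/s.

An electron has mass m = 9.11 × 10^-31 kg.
8.55 × 10^-11 m

Using the de Broglie relation λ = h/(mv):

λ = h/(mv)
λ = (6.626 × 10^-34 J·s) / (9.11 × 10^-31 kg × 8.51 × 10^6 m/s)
λ = 8.55 × 10^-11 m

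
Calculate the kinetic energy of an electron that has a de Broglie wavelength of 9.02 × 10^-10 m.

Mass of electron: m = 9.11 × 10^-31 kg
2.96 × 10^-19 J (or 1.85 eV)

From λ = h/√(2mKE), we solve for KE:

λ² = h²/(2mKE)
KE = h²/(2mλ²)
KE = (6.626 × 10^-34 J·s)² / (2 × 9.11 × 10^-31 kg × (9.02 × 10^-10 m)²)
KE = 2.96 × 10^-19 J
KE = 1.85 eV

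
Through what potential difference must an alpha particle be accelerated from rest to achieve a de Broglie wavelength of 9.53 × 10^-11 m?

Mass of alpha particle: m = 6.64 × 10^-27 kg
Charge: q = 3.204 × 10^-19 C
1.14 × 10^-2 V

From λ = h/√(2mqV), we solve for V:

λ² = h²/(2mqV)
V = h²/(2mqλ²)
V = (6.626 × 10^-34 J·s)² / (2 × 6.64 × 10^-27 kg × 3.204 × 10^-19 C × (9.53 × 10^-11 m)²)
V = 1.14 × 10^-2 V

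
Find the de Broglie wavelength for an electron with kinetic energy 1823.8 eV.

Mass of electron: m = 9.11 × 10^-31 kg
2.87 × 10^-11 m

Using λ = h/√(2mKE):

First convert KE to Joules: KE = 1823.8 eV = 2.922 × 10^-16 J

λ = h/√(2mKE)
λ = (6.626 × 10^-34 J·s) / √(2 × 9.11 × 10^-31 kg × 2.922 × 10^-16 J)
λ = 2.87 × 10^-11 m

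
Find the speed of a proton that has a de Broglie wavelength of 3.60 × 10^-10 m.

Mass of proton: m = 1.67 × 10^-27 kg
1.10 × 10^3 m/s

From the de Broglie relation λ = h/(mv), we solve for v:

v = h/(mλ)
v = (6.626 × 10^-34 J·s) / (1.67 × 10^-27 kg × 3.60 × 10^-10 m)
v = 1.10 × 10^3 m/s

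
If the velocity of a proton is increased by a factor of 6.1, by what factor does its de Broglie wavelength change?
The wavelength decreases by a factor of 6.1.

From λ = h/(mv), the wavelength is inversely proportional to velocity:

λ ∝ 1/v

If v → 6.1v, then λ → λ/6.1

When velocity is increased by a factor of 6.1, the wavelength decreases by a factor of 6.1.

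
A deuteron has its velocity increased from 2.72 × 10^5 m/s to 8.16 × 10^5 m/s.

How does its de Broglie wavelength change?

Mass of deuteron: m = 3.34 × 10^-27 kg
The wavelength decreases by a factor of 3.

Using λ = h/(mv):

Initial wavelength: λ₁ = h/(mv₁) = 7.29 × 10^-13 m
Final wavelength: λ₂ = h/(mv₂) = 2.43 × 10^-13 m

Since λ ∝ 1/v, when velocity increases by a factor of 3, the wavelength decreases by a factor of 3.

λ₂/λ₁ = v₁/v₂ = 1/3

The wavelength decreases by a factor of 3.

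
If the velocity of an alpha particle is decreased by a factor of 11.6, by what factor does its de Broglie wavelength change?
The wavelength increases by a factor of 11.6.

From λ = h/(mv), the wavelength is inversely proportional to velocity:

λ ∝ 1/v

If v → v/11.6, then λ → 11.6λ

When velocity is decreased by a factor of 11.6, the wavelength increases by a factor of 11.6.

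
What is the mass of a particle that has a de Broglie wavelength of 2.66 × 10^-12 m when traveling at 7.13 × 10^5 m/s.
3.49 × 10^-28 kg

From the de Broglie relation λ = h/(mv), we solve for m:

m = h/(λv)
m = (6.626 × 10^-34 J·s) / (2.66 × 10^-12 m × 7.13 × 10^5 m/s)
m = 3.49 × 10^-28 kg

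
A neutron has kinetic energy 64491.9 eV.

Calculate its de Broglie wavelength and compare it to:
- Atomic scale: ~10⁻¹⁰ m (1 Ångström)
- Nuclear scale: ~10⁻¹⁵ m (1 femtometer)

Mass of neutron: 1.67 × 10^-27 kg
λ = 1.13 × 10^-13 m, which is between nuclear and atomic scales.

Using λ = h/√(2mKE):

KE = 64491.9 eV = 1.033 × 10^-14 J

λ = h/√(2mKE)
λ = (6.626 × 10^-34 J·s) / √(2 × 1.67 × 10^-27 kg × 1.033 × 10^-14 J)
λ = 1.13 × 10^-13 m

Comparison:
- Atomic scale (10⁻¹⁰ m): λ is 0.0011× this size
- Nuclear scale (10⁻¹⁵ m): λ is 1.1e+02× this size

The wavelength is between nuclear and atomic scales.

This wavelength is appropriate for probing atomic structure but too large for nuclear physics experiments.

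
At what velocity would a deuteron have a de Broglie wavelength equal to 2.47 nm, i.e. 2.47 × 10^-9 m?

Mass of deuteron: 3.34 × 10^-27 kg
8.03 × 10^1 m/s

From λ = h/(mv), solve for v:

v = h/(mλ)
v = (6.626 × 10^-34 J·s) / (3.34 × 10^-27 kg × 2.47 × 10^-9 m)
v = 8.03 × 10^1 m/s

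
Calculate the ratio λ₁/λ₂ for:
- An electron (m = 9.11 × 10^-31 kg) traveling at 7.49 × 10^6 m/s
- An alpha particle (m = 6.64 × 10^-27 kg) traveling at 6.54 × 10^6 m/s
λ₁/λ₂ = 6.36 × 10^3

Using λ = h/(mv):

λ₁ = h/(m₁v₁) = 9.71 × 10^-11 m
λ₂ = h/(m₂v₂) = 1.53 × 10^-14 m

Ratio λ₁/λ₂ = (m₂v₂)/(m₁v₁)
         = (6.64 × 10^-27 kg × 6.54 × 10^6 m/s) / (9.11 × 10^-31 kg × 7.49 × 10^6 m/s)
         = 6.36 × 10^3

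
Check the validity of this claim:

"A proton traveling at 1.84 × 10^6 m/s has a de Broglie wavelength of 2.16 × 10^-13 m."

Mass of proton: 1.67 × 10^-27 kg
True

The claim is correct.

Using λ = h/(mv):
λ = (6.626 × 10^-34 J·s) / (1.67 × 10^-27 kg × 1.84 × 10^6 m/s)
λ = 2.16 × 10^-13 m

This matches the claimed value.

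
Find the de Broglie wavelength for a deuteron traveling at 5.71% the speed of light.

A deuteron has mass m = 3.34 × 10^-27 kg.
1.16 × 10^-14 m

Using the de Broglie relation λ = h/(mv):

v = 5.71% × c = 1.712 × 10^7 m/s

λ = h/(mv)
λ = (6.626 × 10^-34 J·s) / (3.34 × 10^-27 kg × 1.712 × 10^7 m/s)
λ = 1.16 × 10^-14 m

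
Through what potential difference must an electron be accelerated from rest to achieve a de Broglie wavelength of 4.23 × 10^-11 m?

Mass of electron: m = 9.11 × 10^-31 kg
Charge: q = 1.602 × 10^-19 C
841 V

From λ = h/√(2mqV), we solve for V:

λ² = h²/(2mqV)
V = h²/(2mqλ²)
V = (6.626 × 10^-34 J·s)² / (2 × 9.11 × 10^-31 kg × 1.602 × 10^-19 C × (4.23 × 10^-11 m)²)
V = 841 V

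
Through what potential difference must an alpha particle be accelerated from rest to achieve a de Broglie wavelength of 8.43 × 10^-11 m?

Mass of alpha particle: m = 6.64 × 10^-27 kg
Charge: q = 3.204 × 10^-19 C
1.45 × 10^-2 V

From λ = h/√(2mqV), we solve for V:

λ² = h²/(2mqV)
V = h²/(2mqλ²)
V = (6.626 × 10^-34 J·s)² / (2 × 6.64 × 10^-27 kg × 3.204 × 10^-19 C × (8.43 × 10^-11 m)²)
V = 1.45 × 10^-2 V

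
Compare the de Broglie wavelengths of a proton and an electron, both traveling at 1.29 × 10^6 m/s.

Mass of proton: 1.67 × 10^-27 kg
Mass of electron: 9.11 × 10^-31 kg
The electron has the longer wavelength.

Using λ = h/(mv), since both particles have the same velocity, the wavelength depends only on mass.

For proton: λ₁ = h/(m₁v) = 3.08 × 10^-13 m
For electron: λ₂ = h/(m₂v) = 5.64 × 10^-10 m

Since λ ∝ 1/m at constant velocity, the lighter particle has the longer wavelength.

The electron has the longer de Broglie wavelength.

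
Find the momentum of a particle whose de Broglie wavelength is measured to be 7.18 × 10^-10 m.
9.23 × 10^-25 kg·m/s

From the de Broglie relation λ = h/p, we solve for p:

p = h/λ
p = (6.626 × 10^-34 J·s) / (7.18 × 10^-10 m)
p = 9.23 × 10^-25 kg·m/s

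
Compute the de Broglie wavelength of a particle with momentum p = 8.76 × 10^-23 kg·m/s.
7.56 × 10^-12 m

Using the de Broglie relation λ = h/p:

λ = h/p
λ = (6.626 × 10^-34 J·s) / (8.76 × 10^-23 kg·m/s)
λ = 7.56 × 10^-12 m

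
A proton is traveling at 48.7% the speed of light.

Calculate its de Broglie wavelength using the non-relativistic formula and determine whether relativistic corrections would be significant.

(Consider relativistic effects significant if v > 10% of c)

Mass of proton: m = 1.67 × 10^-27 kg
Yes, relativistic corrections are needed.

Using the non-relativistic de Broglie formula λ = h/(mv):

v = 48.7% × c = 1.460 × 10^8 m/s

λ = h/(mv)
λ = (6.626 × 10^-34 J·s) / (1.67 × 10^-27 kg × 1.460 × 10^8 m/s)
λ = 2.72 × 10^-15 m

Since v = 48.7% of c > 10% of c, relativistic corrections ARE significant and the actual wavelength would differ from this non-relativistic estimate.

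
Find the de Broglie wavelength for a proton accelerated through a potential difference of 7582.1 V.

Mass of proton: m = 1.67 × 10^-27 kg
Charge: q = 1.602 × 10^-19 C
3.29 × 10^-13 m

When a particle is accelerated through voltage V, it gains kinetic energy KE = qV.

The de Broglie wavelength is then λ = h/√(2mqV):

λ = h/√(2mqV)
λ = (6.626 × 10^-34 J·s) / √(2 × 1.67 × 10^-27 kg × 1.602 × 10^-19 C × 7582.1 V)
λ = 3.29 × 10^-13 m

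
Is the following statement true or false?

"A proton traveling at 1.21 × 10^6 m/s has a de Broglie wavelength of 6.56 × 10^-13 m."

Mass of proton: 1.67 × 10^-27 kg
False

The claim is incorrect.

Using λ = h/(mv):
λ = (6.626 × 10^-34 J·s) / (1.67 × 10^-27 kg × 1.21 × 10^6 m/s)
λ = 3.28 × 10^-13 m

The actual wavelength differs from the claimed 6.56 × 10^-13 m.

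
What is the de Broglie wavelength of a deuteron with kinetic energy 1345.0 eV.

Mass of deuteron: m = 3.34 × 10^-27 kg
5.52 × 10^-13 m

Using λ = h/√(2mKE):

First convert KE to Joules: KE = 1345.0 eV = 2.155 × 10^-16 J

λ = h/√(2mKE)
λ = (6.626 × 10^-34 J·s) / √(2 × 3.34 × 10^-27 kg × 2.155 × 10^-16 J)
λ = 5.52 × 10^-13 m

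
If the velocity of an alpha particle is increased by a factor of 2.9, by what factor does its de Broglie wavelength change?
The wavelength decreases by a factor of 2.9.

From λ = h/(mv), the wavelength is inversely proportional to velocity:

λ ∝ 1/v

If v → 2.9v, then λ → λ/2.9

When velocity is increased by a factor of 2.9, the wavelength decreases by a factor of 2.9.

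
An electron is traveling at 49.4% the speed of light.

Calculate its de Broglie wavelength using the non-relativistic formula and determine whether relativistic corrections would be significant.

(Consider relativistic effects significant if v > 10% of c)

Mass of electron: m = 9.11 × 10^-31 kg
Yes, relativistic corrections are needed.

Using the non-relativistic de Broglie formula λ = h/(mv):

v = 49.4% × c = 1.481 × 10^8 m/s

λ = h/(mv)
λ = (6.626 × 10^-34 J·s) / (9.11 × 10^-31 kg × 1.481 × 10^8 m/s)
λ = 4.91 × 10^-12 m

Since v = 49.4% of c > 10% of c, relativistic corrections ARE significant and the actual wavelength would differ from this non-relativistic estimate.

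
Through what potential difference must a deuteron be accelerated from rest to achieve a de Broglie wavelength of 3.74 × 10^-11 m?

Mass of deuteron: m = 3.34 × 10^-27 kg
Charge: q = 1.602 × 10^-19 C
2.93 × 10^-1 V

From λ = h/√(2mqV), we solve for V:

λ² = h²/(2mqV)
V = h²/(2mqλ²)
V = (6.626 × 10^-34 J·s)² / (2 × 3.34 × 10^-27 kg × 1.602 × 10^-19 C × (3.74 × 10^-11 m)²)
V = 2.93 × 10^-1 V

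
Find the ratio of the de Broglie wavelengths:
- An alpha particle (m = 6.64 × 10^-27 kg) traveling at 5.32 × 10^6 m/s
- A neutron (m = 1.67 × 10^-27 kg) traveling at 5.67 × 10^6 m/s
λ₁/λ₂ = 0.268

Using λ = h/(mv):

λ₁ = h/(m₁v₁) = 1.88 × 10^-14 m
λ₂ = h/(m₂v₂) = 7.00 × 10^-14 m

Ratio λ₁/λ₂ = (m₂v₂)/(m₁v₁)
         = (1.67 × 10^-27 kg × 5.67 × 10^6 m/s) / (6.64 × 10^-27 kg × 5.32 × 10^6 m/s)
         = 0.268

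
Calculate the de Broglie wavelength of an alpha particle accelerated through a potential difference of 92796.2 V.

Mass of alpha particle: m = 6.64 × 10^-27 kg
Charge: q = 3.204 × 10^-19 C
3.33 × 10^-14 m

When a particle is accelerated through voltage V, it gains kinetic energy KE = qV.

The de Broglie wavelength is then λ = h/√(2mqV):

λ = h/√(2mqV)
λ = (6.626 × 10^-34 J·s) / √(2 × 6.64 × 10^-27 kg × 3.204 × 10^-19 C × 92796.2 V)
λ = 3.33 × 10^-14 m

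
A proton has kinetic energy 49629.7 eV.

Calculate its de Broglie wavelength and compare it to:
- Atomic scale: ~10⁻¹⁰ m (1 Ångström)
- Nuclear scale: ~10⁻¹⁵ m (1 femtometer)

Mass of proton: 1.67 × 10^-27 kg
λ = 1.29 × 10^-13 m, which is between nuclear and atomic scales.

Using λ = h/√(2mKE):

KE = 49629.7 eV = 7.952 × 10^-15 J

λ = h/√(2mKE)
λ = (6.626 × 10^-34 J·s) / √(2 × 1.67 × 10^-27 kg × 7.952 × 10^-15 J)
λ = 1.29 × 10^-13 m

Comparison:
- Atomic scale (10⁻¹⁰ m): λ is 0.0013× this size
- Nuclear scale (10⁻¹⁵ m): λ is 1.3e+02× this size

The wavelength is between nuclear and atomic scales.

This wavelength is appropriate for probing atomic structure but too large for nuclear physics experiments.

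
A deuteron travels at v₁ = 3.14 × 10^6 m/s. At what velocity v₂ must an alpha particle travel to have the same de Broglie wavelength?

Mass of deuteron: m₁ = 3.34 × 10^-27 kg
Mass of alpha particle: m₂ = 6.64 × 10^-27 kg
v₂ = 1.58 × 10^6 m/s

For equal de Broglie wavelengths: λ₁ = λ₂

h/(m₁v₁) = h/(m₂v₂)
m₁v₁ = m₂v₂
v₂ = v₁ · (m₁/m₂)

v₂ = 3.14 × 10^6 m/s × (3.34 × 10^-27 kg / 6.64 × 10^-27 kg)
v₂ = 1.58 × 10^6 m/s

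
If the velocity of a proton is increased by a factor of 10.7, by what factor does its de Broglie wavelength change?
The wavelength decreases by a factor of 10.7.

From λ = h/(mv), the wavelength is inversely proportional to velocity:

λ ∝ 1/v

If v → 10.7v, then λ → λ/10.7

When velocity is increased by a factor of 10.7, the wavelength decreases by a factor of 10.7.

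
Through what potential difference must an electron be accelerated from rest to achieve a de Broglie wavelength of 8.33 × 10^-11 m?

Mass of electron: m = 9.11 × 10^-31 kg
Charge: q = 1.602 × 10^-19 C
217 V

From λ = h/√(2mqV), we solve for V:

λ² = h²/(2mqV)
V = h²/(2mqλ²)
V = (6.626 × 10^-34 J·s)² / (2 × 9.11 × 10^-31 kg × 1.602 × 10^-19 C × (8.33 × 10^-11 m)²)
V = 217 V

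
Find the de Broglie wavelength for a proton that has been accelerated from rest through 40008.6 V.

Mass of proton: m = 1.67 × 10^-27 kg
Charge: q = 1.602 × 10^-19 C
1.43 × 10^-13 m

When a particle is accelerated through voltage V, it gains kinetic energy KE = qV.

The de Broglie wavelength is then λ = h/√(2mqV):

λ = h/√(2mqV)
λ = (6.626 × 10^-34 J·s) / √(2 × 1.67 × 10^-27 kg × 1.602 × 10^-19 C × 40008.6 V)
λ = 1.43 × 10^-13 m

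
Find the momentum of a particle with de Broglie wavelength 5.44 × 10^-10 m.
1.22 × 10^-24 kg·m/s

From the de Broglie relation λ = h/p, we solve for p:

p = h/λ
p = (6.626 × 10^-34 J·s) / (5.44 × 10^-10 m)
p = 1.22 × 10^-24 kg·m/s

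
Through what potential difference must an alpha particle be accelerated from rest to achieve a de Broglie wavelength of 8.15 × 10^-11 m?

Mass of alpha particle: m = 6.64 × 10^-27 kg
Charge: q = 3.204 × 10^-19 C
1.55 × 10^-2 V

From λ = h/√(2mqV), we solve for V:

λ² = h²/(2mqV)
V = h²/(2mqλ²)
V = (6.626 × 10^-34 J·s)² / (2 × 6.64 × 10^-27 kg × 3.204 × 10^-19 C × (8.15 × 10^-11 m)²)
V = 1.55 × 10^-2 V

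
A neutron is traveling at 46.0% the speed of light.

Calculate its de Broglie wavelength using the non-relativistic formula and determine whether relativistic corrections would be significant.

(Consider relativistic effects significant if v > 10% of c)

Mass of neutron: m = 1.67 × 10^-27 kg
Yes, relativistic corrections are needed.

Using the non-relativistic de Broglie formula λ = h/(mv):

v = 46.0% × c = 1.379 × 10^8 m/s

λ = h/(mv)
λ = (6.626 × 10^-34 J·s) / (1.67 × 10^-27 kg × 1.379 × 10^8 m/s)
λ = 2.88 × 10^-15 m

Since v = 46.0% of c > 10% of c, relativistic corrections ARE significant and the actual wavelength would differ from this non-relativistic estimate.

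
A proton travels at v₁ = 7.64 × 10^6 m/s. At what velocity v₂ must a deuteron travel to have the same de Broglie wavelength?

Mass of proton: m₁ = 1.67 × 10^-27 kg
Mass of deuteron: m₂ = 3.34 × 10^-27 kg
v₂ = 3.82 × 10^6 m/s

For equal de Broglie wavelengths: λ₁ = λ₂

h/(m₁v₁) = h/(m₂v₂)
m₁v₁ = m₂v₂
v₂ = v₁ · (m₁/m₂)

v₂ = 7.64 × 10^6 m/s × (1.67 × 10^-27 kg / 3.34 × 10^-27 kg)
v₂ = 3.82 × 10^6 m/s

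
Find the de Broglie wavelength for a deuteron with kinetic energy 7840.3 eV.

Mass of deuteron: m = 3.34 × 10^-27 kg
2.29 × 10^-13 m

Using λ = h/√(2mKE):

First convert KE to Joules: KE = 7840.3 eV = 1.256 × 10^-15 J

λ = h/√(2mKE)
λ = (6.626 × 10^-34 J·s) / √(2 × 3.34 × 10^-27 kg × 1.256 × 10^-15 J)
λ = 2.29 × 10^-13 m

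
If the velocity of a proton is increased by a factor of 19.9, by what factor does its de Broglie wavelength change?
The wavelength decreases by a factor of 19.9.

From λ = h/(mv), the wavelength is inversely proportional to velocity:

λ ∝ 1/v

If v → 19.9v, then λ → λ/19.9

When velocity is increased by a factor of 19.9, the wavelength decreases by a factor of 19.9.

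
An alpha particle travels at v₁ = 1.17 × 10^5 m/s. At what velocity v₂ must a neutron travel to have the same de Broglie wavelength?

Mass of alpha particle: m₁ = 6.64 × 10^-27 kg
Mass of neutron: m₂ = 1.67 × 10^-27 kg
v₂ = 4.65 × 10^5 m/s

For equal de Broglie wavelengths: λ₁ = λ₂

h/(m₁v₁) = h/(m₂v₂)
m₁v₁ = m₂v₂
v₂ = v₁ · (m₁/m₂)

v₂ = 1.17 × 10^5 m/s × (6.64 × 10^-27 kg / 1.67 × 10^-27 kg)
v₂ = 4.65 × 10^5 m/s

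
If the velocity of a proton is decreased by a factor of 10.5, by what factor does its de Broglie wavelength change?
The wavelength increases by a factor of 10.5.

From λ = h/(mv), the wavelength is inversely proportional to velocity:

λ ∝ 1/v

If v → v/10.5, then λ → 10.5λ

When velocity is decreased by a factor of 10.5, the wavelength increases by a factor of 10.5.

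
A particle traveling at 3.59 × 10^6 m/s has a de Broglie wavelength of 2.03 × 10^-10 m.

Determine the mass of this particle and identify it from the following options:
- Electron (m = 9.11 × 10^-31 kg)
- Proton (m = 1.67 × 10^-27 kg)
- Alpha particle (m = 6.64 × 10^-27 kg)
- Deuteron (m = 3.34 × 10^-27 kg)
The particle is an electron.

From λ = h/(mv), solve for mass:

m = h/(λv)
m = (6.626 × 10^-34 J·s) / (2.03 × 10^-10 m × 3.59 × 10^6 m/s)
m = 9.09 × 10^-31 kg

Comparing with the listed masses, this is closest to an electron.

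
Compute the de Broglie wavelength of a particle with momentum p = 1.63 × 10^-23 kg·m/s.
4.07 × 10^-11 m

Using the de Broglie relation λ = h/p:

λ = h/p
λ = (6.626 × 10^-34 J·s) / (1.63 × 10^-23 kg·m/s)
λ = 4.07 × 10^-11 m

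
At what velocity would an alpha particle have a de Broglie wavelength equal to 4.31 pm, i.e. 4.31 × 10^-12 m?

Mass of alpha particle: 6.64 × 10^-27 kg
2.32 × 10^4 m/s

From λ = h/(mv), solve for v:

v = h/(mλ)
v = (6.626 × 10^-34 J·s) / (6.64 × 10^-27 kg × 4.31 × 10^-12 m)
v = 2.32 × 10^4 m/s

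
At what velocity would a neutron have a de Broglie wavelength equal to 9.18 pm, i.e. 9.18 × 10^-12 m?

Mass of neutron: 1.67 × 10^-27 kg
4.32 × 10^4 m/s

From λ = h/(mv), solve for v:

v = h/(mλ)
v = (6.626 × 10^-34 J·s) / (1.67 × 10^-27 kg × 9.18 × 10^-12 m)
v = 4.32 × 10^4 m/s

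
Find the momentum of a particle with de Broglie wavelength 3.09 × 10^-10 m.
2.14 × 10^-24 kg·m/s

From the de Broglie relation λ = h/p, we solve for p:

p = h/λ
p = (6.626 × 10^-34 J·s) / (3.09 × 10^-10 m)
p = 2.14 × 10^-24 kg·m/s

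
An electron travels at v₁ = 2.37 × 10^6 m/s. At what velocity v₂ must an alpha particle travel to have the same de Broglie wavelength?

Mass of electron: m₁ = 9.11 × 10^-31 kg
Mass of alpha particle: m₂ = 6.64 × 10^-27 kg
v₂ = 3.25 × 10^2 m/s

For equal de Broglie wavelengths: λ₁ = λ₂

h/(m₁v₁) = h/(m₂v₂)
m₁v₁ = m₂v₂
v₂ = v₁ · (m₁/m₂)

v₂ = 2.37 × 10^6 m/s × (9.11 × 10^-31 kg / 6.64 × 10^-27 kg)
v₂ = 3.25 × 10^2 m/s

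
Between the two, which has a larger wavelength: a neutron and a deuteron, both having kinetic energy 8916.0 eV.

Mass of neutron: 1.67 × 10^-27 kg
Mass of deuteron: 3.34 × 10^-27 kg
The neutron has the longer wavelength.

Using λ = h/√(2mKE):

For neutron: λ₁ = h/√(2m₁KE) = 3.03 × 10^-13 m
For deuteron: λ₂ = h/√(2m₂KE) = 2.14 × 10^-13 m

Since λ ∝ 1/√m at constant kinetic energy, the lighter particle has the longer wavelength.

The neutron has the longer de Broglie wavelength.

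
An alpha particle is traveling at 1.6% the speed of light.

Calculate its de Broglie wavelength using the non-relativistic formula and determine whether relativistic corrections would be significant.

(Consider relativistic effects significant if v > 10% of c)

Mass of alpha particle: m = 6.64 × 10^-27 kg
No, relativistic corrections are not needed.

Using the non-relativistic de Broglie formula λ = h/(mv):

v = 1.6% × c = 4.797 × 10^6 m/s

λ = h/(mv)
λ = (6.626 × 10^-34 J·s) / (6.64 × 10^-27 kg × 4.797 × 10^6 m/s)
λ = 2.08 × 10^-14 m

Since v = 1.6% of c < 10% of c, relativistic corrections are NOT significant and this non-relativistic result is a good approximation.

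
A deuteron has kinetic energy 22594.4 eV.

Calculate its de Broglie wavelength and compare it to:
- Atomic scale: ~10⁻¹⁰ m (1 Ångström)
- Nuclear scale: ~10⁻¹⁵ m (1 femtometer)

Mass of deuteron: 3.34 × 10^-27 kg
λ = 1.35 × 10^-13 m, which is between nuclear and atomic scales.

Using λ = h/√(2mKE):

KE = 22594.4 eV = 3.620 × 10^-15 J

λ = h/√(2mKE)
λ = (6.626 × 10^-34 J·s) / √(2 × 3.34 × 10^-27 kg × 3.620 × 10^-15 J)
λ = 1.35 × 10^-13 m

Comparison:
- Atomic scale (10⁻¹⁰ m): λ is 0.0013× this size
- Nuclear scale (10⁻¹⁵ m): λ is 1.3e+02× this size

The wavelength is between nuclear and atomic scales.

This wavelength is appropriate for probing atomic structure but too large for nuclear physics experiments.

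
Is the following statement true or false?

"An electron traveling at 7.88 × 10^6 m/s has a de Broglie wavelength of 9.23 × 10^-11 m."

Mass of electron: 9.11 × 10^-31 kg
True

The claim is correct.

Using λ = h/(mv):
λ = (6.626 × 10^-34 J·s) / (9.11 × 10^-31 kg × 7.88 × 10^6 m/s)
λ = 9.23 × 10^-11 m

This matches the claimed value.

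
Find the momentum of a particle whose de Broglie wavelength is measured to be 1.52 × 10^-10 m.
4.36 × 10^-24 kg·m/s

From the de Broglie relation λ = h/p, we solve for p:

p = h/λ
p = (6.626 × 10^-34 J·s) / (1.52 × 10^-10 m)
p = 4.36 × 10^-24 kg·m/s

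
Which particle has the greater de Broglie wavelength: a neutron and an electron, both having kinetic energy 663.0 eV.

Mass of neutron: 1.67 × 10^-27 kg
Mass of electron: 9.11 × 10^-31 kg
The electron has the longer wavelength.

Using λ = h/√(2mKE):

For neutron: λ₁ = h/√(2m₁KE) = 1.11 × 10^-12 m
For electron: λ₂ = h/√(2m₂KE) = 4.76 × 10^-11 m

Since λ ∝ 1/√m at constant kinetic energy, the lighter particle has the longer wavelength.

The electron has the longer de Broglie wavelength.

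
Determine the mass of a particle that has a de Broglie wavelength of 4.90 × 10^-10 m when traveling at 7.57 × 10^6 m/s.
1.79 × 10^-31 kg

From the de Broglie relation λ = h/(mv), we solve for m:

m = h/(λv)
m = (6.626 × 10^-34 J·s) / (4.90 × 10^-10 m × 7.57 × 10^6 m/s)
m = 1.79 × 10^-31 kg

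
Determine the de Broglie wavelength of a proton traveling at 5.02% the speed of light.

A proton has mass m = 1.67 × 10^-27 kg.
2.64 × 10^-14 m

Using the de Broglie relation λ = h/(mv):

v = 5.02% × c = 1.505 × 10^7 m/s

λ = h/(mv)
λ = (6.626 × 10^-34 J·s) / (1.67 × 10^-27 kg × 1.505 × 10^7 m/s)
λ = 2.64 × 10^-14 m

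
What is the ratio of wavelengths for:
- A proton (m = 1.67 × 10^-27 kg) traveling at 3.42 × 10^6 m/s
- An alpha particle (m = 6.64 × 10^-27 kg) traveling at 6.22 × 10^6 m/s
λ₁/λ₂ = 7.23

Using λ = h/(mv):

λ₁ = h/(m₁v₁) = 1.16 × 10^-13 m
λ₂ = h/(m₂v₂) = 1.60 × 10^-14 m

Ratio λ₁/λ₂ = (m₂v₂)/(m₁v₁)
         = (6.64 × 10^-27 kg × 6.22 × 10^6 m/s) / (1.67 × 10^-27 kg × 3.42 × 10^6 m/s)
         = 7.23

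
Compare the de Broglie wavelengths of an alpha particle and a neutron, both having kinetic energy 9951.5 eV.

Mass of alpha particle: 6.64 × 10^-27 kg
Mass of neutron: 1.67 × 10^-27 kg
The neutron has the longer wavelength.

Using λ = h/√(2mKE):

For alpha particle: λ₁ = h/√(2m₁KE) = 1.44 × 10^-13 m
For neutron: λ₂ = h/√(2m₂KE) = 2.87 × 10^-13 m

Since λ ∝ 1/√m at constant kinetic energy, the lighter particle has the longer wavelength.

The neutron has the longer de Broglie wavelength.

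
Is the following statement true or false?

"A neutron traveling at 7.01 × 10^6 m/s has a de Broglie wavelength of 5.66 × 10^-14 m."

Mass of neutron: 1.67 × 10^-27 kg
True

The claim is correct.

Using λ = h/(mv):
λ = (6.626 × 10^-34 J·s) / (1.67 × 10^-27 kg × 7.01 × 10^6 m/s)
λ = 5.66 × 10^-14 m

This matches the claimed value.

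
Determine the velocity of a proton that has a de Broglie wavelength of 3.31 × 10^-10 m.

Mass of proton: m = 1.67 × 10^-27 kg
1.20 × 10^3 m/s

From the de Broglie relation λ = h/(mv), we solve for v:

v = h/(mλ)
v = (6.626 × 10^-34 J·s) / (1.67 × 10^-27 kg × 3.31 × 10^-10 m)
v = 1.20 × 10^3 m/s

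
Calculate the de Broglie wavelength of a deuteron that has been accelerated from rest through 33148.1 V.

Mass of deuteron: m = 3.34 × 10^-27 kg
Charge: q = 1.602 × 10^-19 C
1.11 × 10^-13 m

When a particle is accelerated through voltage V, it gains kinetic energy KE = qV.

The de Broglie wavelength is then λ = h/√(2mqV):

λ = h/√(2mqV)
λ = (6.626 × 10^-34 J·s) / √(2 × 3.34 × 10^-27 kg × 1.602 × 10^-19 C × 33148.1 V)
λ = 1.11 × 10^-13 m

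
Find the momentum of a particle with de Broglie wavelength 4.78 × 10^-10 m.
1.39 × 10^-24 kg·m/s

From the de Broglie relation λ = h/p, we solve for p:

p = h/λ
p = (6.626 × 10^-34 J·s) / (4.78 × 10^-10 m)
p = 1.39 × 10^-24 kg·m/s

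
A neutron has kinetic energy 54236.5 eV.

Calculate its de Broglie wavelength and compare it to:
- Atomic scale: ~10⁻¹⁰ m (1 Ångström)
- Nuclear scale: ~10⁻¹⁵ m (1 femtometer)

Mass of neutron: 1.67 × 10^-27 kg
λ = 1.23 × 10^-13 m, which is between nuclear and atomic scales.

Using λ = h/√(2mKE):

KE = 54236.5 eV = 8.690 × 10^-15 J

λ = h/√(2mKE)
λ = (6.626 × 10^-34 J·s) / √(2 × 1.67 × 10^-27 kg × 8.690 × 10^-15 J)
λ = 1.23 × 10^-13 m

Comparison:
- Atomic scale (10⁻¹⁰ m): λ is 0.0012× this size
- Nuclear scale (10⁻¹⁵ m): λ is 1.2e+02× this size

The wavelength is between nuclear and atomic scales.

This wavelength is appropriate for probing atomic structure but too large for nuclear physics experiments.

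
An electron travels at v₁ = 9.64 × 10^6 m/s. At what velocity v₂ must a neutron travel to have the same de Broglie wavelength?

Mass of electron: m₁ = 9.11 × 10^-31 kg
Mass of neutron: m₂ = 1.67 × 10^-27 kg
v₂ = 5.26 × 10^3 m/s

For equal de Broglie wavelengths: λ₁ = λ₂

h/(m₁v₁) = h/(m₂v₂)
m₁v₁ = m₂v₂
v₂ = v₁ · (m₁/m₂)

v₂ = 9.64 × 10^6 m/s × (9.11 × 10^-31 kg / 1.67 × 10^-27 kg)
v₂ = 5.26 × 10^3 m/s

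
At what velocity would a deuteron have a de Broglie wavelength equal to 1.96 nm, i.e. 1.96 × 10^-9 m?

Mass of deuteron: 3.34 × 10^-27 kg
1.01 × 10^2 m/s

From λ = h/(mv), solve for v:

v = h/(mλ)
v = (6.626 × 10^-34 J·s) / (3.34 × 10^-27 kg × 1.96 × 10^-9 m)
v = 1.01 × 10^2 m/s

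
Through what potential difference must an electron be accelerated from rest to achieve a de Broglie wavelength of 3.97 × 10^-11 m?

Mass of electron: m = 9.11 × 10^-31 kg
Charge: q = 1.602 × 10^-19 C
954 V

From λ = h/√(2mqV), we solve for V:

λ² = h²/(2mqV)
V = h²/(2mqλ²)
V = (6.626 × 10^-34 J·s)² / (2 × 9.11 × 10^-31 kg × 1.602 × 10^-19 C × (3.97 × 10^-11 m)²)
V = 954 V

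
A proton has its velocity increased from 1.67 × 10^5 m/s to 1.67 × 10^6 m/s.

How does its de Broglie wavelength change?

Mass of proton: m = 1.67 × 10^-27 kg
The wavelength decreases by a factor of 10.

Using λ = h/(mv):

Initial wavelength: λ₁ = h/(mv₁) = 2.38 × 10^-12 m
Final wavelength: λ₂ = h/(mv₂) = 2.38 × 10^-13 m

Since λ ∝ 1/v, when velocity increases by a factor of 10, the wavelength decreases by a factor of 10.

λ₂/λ₁ = v₁/v₂ = 1/10

The wavelength decreases by a factor of 10.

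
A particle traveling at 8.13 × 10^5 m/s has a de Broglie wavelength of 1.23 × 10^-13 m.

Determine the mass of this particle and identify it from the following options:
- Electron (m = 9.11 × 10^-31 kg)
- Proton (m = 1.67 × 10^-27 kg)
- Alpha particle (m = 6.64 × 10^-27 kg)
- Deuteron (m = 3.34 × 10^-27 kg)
The particle is an alpha particle.

From λ = h/(mv), solve for mass:

m = h/(λv)
m = (6.626 × 10^-34 J·s) / (1.23 × 10^-13 m × 8.13 × 10^5 m/s)
m = 6.63 × 10^-27 kg

Comparing with the listed masses, this is closest to an alpha particle.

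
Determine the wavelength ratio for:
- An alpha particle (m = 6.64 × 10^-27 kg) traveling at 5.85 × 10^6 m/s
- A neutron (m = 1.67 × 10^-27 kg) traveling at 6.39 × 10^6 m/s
λ₁/λ₂ = 0.275

Using λ = h/(mv):

λ₁ = h/(m₁v₁) = 1.71 × 10^-14 m
λ₂ = h/(m₂v₂) = 6.21 × 10^-14 m

Ratio λ₁/λ₂ = (m₂v₂)/(m₁v₁)
         = (1.67 × 10^-27 kg × 6.39 × 10^6 m/s) / (6.64 × 10^-27 kg × 5.85 × 10^6 m/s)
         = 0.275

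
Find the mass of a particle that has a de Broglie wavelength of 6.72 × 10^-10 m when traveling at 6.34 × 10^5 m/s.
1.56 × 10^-30 kg

From the de Broglie relation λ = h/(mv), we solve for m:

m = h/(λv)
m = (6.626 × 10^-34 J·s) / (6.72 × 10^-10 m × 6.34 × 10^5 m/s)
m = 1.56 × 10^-30 kg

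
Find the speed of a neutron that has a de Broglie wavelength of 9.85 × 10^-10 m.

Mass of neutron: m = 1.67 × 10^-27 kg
4.03 × 10^2 m/s

From the de Broglie relation λ = h/(mv), we solve for v:

v = h/(mλ)
v = (6.626 × 10^-34 J·s) / (1.67 × 10^-27 kg × 9.85 × 10^-10 m)
v = 4.03 × 10^2 m/s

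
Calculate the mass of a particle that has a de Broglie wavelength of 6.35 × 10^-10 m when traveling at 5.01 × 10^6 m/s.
2.08 × 10^-31 kg

From the de Broglie relation λ = h/(mv), we solve for m:

m = h/(λv)
m = (6.626 × 10^-34 J·s) / (6.35 × 10^-10 m × 5.01 × 10^6 m/s)
m = 2.08 × 10^-31 kg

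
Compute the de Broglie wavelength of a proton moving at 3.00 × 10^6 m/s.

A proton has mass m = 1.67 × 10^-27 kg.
1.32 × 10^-13 m

Using the de Broglie relation λ = h/(mv):

λ = h/(mv)
λ = (6.626 × 10^-34 J·s) / (1.67 × 10^-27 kg × 3.00 × 10^6 m/s)
λ = 1.32 × 10^-13 m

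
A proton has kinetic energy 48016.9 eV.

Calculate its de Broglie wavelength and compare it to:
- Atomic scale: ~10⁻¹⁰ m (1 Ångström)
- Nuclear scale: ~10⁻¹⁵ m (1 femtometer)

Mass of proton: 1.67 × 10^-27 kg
λ = 1.31 × 10^-13 m, which is between nuclear and atomic scales.

Using λ = h/√(2mKE):

KE = 48016.9 eV = 7.693 × 10^-15 J

λ = h/√(2mKE)
λ = (6.626 × 10^-34 J·s) / √(2 × 1.67 × 10^-27 kg × 7.693 × 10^-15 J)
λ = 1.31 × 10^-13 m

Comparison:
- Atomic scale (10⁻¹⁰ m): λ is 0.0013× this size
- Nuclear scale (10⁻¹⁵ m): λ is 1.3e+02× this size

The wavelength is between nuclear and atomic scales.

This wavelength is appropriate for probing atomic structure but too large for nuclear physics experiments.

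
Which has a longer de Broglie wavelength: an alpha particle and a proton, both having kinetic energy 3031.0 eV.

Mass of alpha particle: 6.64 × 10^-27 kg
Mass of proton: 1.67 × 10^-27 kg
The proton has the longer wavelength.

Using λ = h/√(2mKE):

For alpha particle: λ₁ = h/√(2m₁KE) = 2.61 × 10^-13 m
For proton: λ₂ = h/√(2m₂KE) = 5.20 × 10^-13 m

Since λ ∝ 1/√m at constant kinetic energy, the lighter particle has the longer wavelength.

The proton has the longer de Broglie wavelength.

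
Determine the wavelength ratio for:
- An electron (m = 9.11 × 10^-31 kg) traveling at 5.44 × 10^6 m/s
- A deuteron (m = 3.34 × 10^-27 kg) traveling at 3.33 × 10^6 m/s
λ₁/λ₂ = 2.24 × 10^3

Using λ = h/(mv):

λ₁ = h/(m₁v₁) = 1.34 × 10^-10 m
λ₂ = h/(m₂v₂) = 5.96 × 10^-14 m

Ratio λ₁/λ₂ = (m₂v₂)/(m₁v₁)
         = (3.34 × 10^-27 kg × 3.33 × 10^6 m/s) / (9.11 × 10^-31 kg × 5.44 × 10^6 m/s)
         = 2.24 × 10^3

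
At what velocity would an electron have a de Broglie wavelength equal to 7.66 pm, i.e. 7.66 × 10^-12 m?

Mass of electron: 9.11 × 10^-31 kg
9.50 × 10^7 m/s

From λ = h/(mv), solve for v:

v = h/(mλ)
v = (6.626 × 10^-34 J·s) / (9.11 × 10^-31 kg × 7.66 × 10^-12 m)
v = 9.50 × 10^7 m/s

Note: This velocity is 31.7% of the speed of light, so relativistic corrections would be needed for a more accurate calculation.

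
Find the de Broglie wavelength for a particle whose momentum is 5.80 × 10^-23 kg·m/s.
1.14 × 10^-11 m

Using the de Broglie relation λ = h/p:

λ = h/p
λ = (6.626 × 10^-34 J·s) / (5.80 × 10^-23 kg·m/s)
λ = 1.14 × 10^-11 m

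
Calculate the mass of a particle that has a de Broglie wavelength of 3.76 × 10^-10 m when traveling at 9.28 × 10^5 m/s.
1.90 × 10^-30 kg

From the de Broglie relation λ = h/(mv), we solve for m:

m = h/(λv)
m = (6.626 × 10^-34 J·s) / (3.76 × 10^-10 m × 9.28 × 10^5 m/s)
m = 1.90 × 10^-30 kg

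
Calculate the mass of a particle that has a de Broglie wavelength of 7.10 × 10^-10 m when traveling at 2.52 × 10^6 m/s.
3.70 × 10^-31 kg

From the de Broglie relation λ = h/(mv), we solve for m:

m = h/(λv)
m = (6.626 × 10^-34 J·s) / (7.10 × 10^-10 m × 2.52 × 10^6 m/s)
m = 3.70 × 10^-31 kg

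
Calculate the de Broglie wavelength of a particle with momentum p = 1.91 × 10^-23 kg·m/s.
3.47 × 10^-11 m

Using the de Broglie relation λ = h/p:

λ = h/p
λ = (6.626 × 10^-34 J·s) / (1.91 × 10^-23 kg·m/s)
λ = 3.47 × 10^-11 m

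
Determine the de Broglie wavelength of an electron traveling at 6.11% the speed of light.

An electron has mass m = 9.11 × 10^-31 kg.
3.97 × 10^-11 m

Using the de Broglie relation λ = h/(mv):

v = 6.11% × c = 1.832 × 10^7 m/s

λ = h/(mv)
λ = (6.626 × 10^-34 J·s) / (9.11 × 10^-31 kg × 1.832 × 10^7 m/s)
λ = 3.97 × 10^-11 m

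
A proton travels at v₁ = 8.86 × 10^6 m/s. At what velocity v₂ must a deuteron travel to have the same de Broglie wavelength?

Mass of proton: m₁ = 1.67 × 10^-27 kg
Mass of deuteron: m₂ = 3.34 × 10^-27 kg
v₂ = 4.43 × 10^6 m/s

For equal de Broglie wavelengths: λ₁ = λ₂

h/(m₁v₁) = h/(m₂v₂)
m₁v₁ = m₂v₂
v₂ = v₁ · (m₁/m₂)

v₂ = 8.86 × 10^6 m/s × (1.67 × 10^-27 kg / 3.34 × 10^-27 kg)
v₂ = 4.43 × 10^6 m/s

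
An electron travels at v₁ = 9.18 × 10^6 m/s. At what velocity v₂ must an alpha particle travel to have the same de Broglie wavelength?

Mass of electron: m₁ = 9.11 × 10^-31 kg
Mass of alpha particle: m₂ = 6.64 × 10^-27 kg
v₂ = 1.26 × 10^3 m/s

For equal de Broglie wavelengths: λ₁ = λ₂

h/(m₁v₁) = h/(m₂v₂)
m₁v₁ = m₂v₂
v₂ = v₁ · (m₁/m₂)

v₂ = 9.18 × 10^6 m/s × (9.11 × 10^-31 kg / 6.64 × 10^-27 kg)
v₂ = 1.26 × 10^3 m/s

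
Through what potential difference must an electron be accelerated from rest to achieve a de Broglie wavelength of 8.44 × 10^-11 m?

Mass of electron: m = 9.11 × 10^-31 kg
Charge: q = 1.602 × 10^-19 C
211 V

From λ = h/√(2mqV), we solve for V:

λ² = h²/(2mqV)
V = h²/(2mqλ²)
V = (6.626 × 10^-34 J·s)² / (2 × 9.11 × 10^-31 kg × 1.602 × 10^-19 C × (8.44 × 10^-11 m)²)
V = 211 V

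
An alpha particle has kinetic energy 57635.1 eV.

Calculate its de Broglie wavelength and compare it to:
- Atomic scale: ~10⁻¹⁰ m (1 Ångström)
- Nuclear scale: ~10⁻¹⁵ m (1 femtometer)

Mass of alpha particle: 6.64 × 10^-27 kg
λ = 5.98 × 10^-14 m, which is between nuclear and atomic scales.

Using λ = h/√(2mKE):

KE = 57635.1 eV = 9.234 × 10^-15 J

λ = h/√(2mKE)
λ = (6.626 × 10^-34 J·s) / √(2 × 6.64 × 10^-27 kg × 9.234 × 10^-15 J)
λ = 5.98 × 10^-14 m

Comparison:
- Atomic scale (10⁻¹⁰ m): λ is 0.0006× this size
- Nuclear scale (10⁻¹⁵ m): λ is 60× this size

The wavelength is between nuclear and atomic scales.

This wavelength is appropriate for probing atomic structure but too large for nuclear physics experiments.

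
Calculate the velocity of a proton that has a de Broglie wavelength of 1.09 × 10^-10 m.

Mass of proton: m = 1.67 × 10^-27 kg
3.64 × 10^3 m/s

From the de Broglie relation λ = h/(mv), we solve for v:

v = h/(mλ)
v = (6.626 × 10^-34 J·s) / (1.67 × 10^-27 kg × 1.09 × 10^-10 m)
v = 3.64 × 10^3 m/s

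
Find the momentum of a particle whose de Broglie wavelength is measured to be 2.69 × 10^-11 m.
2.46 × 10^-23 kg·m/s

From the de Broglie relation λ = h/p, we solve for p:

p = h/λ
p = (6.626 × 10^-34 J·s) / (2.69 × 10^-11 m)
p = 2.46 × 10^-23 kg·m/s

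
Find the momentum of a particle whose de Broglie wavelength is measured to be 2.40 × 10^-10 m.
2.76 × 10^-24 kg·m/s

From the de Broglie relation λ = h/p, we solve for p:

p = h/λ
p = (6.626 × 10^-34 J·s) / (2.40 × 10^-10 m)
p = 2.76 × 10^-24 kg·m/s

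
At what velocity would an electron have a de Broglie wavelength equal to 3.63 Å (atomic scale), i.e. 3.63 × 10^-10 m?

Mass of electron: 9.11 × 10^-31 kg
2.00 × 10^6 m/s

From λ = h/(mv), solve for v:

v = h/(mλ)
v = (6.626 × 10^-34 J·s) / (9.11 × 10^-31 kg × 3.63 × 10^-10 m)
v = 2.00 × 10^6 m/s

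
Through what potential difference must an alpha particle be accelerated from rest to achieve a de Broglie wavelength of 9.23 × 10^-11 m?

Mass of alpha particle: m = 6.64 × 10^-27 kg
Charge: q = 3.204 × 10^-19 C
1.21 × 10^-2 V

From λ = h/√(2mqV), we solve for V:

λ² = h²/(2mqV)
V = h²/(2mqλ²)
V = (6.626 × 10^-34 J·s)² / (2 × 6.64 × 10^-27 kg × 3.204 × 10^-19 C × (9.23 × 10^-11 m)²)
V = 1.21 × 10^-2 V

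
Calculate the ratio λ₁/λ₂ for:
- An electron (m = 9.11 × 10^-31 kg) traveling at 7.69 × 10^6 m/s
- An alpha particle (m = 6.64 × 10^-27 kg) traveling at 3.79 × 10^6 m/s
λ₁/λ₂ = 3.59 × 10^3

Using λ = h/(mv):

λ₁ = h/(m₁v₁) = 9.46 × 10^-11 m
λ₂ = h/(m₂v₂) = 2.63 × 10^-14 m

Ratio λ₁/λ₂ = (m₂v₂)/(m₁v₁)
         = (6.64 × 10^-27 kg × 3.79 × 10^6 m/s) / (9.11 × 10^-31 kg × 7.69 × 10^6 m/s)
         = 3.59 × 10^3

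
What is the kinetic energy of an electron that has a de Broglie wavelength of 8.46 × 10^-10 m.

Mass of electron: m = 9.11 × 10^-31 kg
3.37 × 10^-19 J (or 2.10 eV)

From λ = h/√(2mKE), we solve for KE:

λ² = h²/(2mKE)
KE = h²/(2mλ²)
KE = (6.626 × 10^-34 J·s)² / (2 × 9.11 × 10^-31 kg × (8.46 × 10^-10 m)²)
KE = 3.37 × 10^-19 J
KE = 2.10 eV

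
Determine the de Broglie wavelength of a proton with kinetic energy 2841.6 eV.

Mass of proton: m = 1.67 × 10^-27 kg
5.37 × 10^-13 m

Using λ = h/√(2mKE):

First convert KE to Joules: KE = 2841.6 eV = 4.553 × 10^-16 J

λ = h/√(2mKE)
λ = (6.626 × 10^-34 J·s) / √(2 × 1.67 × 10^-27 kg × 4.553 × 10^-16 J)
λ = 5.37 × 10^-13 m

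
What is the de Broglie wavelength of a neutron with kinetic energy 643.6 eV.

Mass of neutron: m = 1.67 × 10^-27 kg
1.13 × 10^-12 m

Using λ = h/√(2mKE):

First convert KE to Joules: KE = 643.6 eV = 1.031 × 10^-16 J

λ = h/√(2mKE)
λ = (6.626 × 10^-34 J·s) / √(2 × 1.67 × 10^-27 kg × 1.031 × 10^-16 J)
λ = 1.13 × 10^-12 m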